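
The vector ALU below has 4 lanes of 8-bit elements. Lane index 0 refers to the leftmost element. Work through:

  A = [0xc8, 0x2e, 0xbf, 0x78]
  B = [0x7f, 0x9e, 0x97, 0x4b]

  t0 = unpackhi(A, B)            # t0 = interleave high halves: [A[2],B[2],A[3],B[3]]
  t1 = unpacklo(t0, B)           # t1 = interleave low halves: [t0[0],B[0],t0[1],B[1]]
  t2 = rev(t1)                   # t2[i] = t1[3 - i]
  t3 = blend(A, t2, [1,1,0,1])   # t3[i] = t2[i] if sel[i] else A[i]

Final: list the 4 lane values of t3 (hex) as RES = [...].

RES = [ 0x9e  0x97  0xbf  0xbf ]

t0 = [0xbf, 0x97, 0x78, 0x4b]
t1 = [0xbf, 0x7f, 0x97, 0x9e]
t2 = [0x9e, 0x97, 0x7f, 0xbf]
t3 = [0x9e, 0x97, 0xbf, 0xbf]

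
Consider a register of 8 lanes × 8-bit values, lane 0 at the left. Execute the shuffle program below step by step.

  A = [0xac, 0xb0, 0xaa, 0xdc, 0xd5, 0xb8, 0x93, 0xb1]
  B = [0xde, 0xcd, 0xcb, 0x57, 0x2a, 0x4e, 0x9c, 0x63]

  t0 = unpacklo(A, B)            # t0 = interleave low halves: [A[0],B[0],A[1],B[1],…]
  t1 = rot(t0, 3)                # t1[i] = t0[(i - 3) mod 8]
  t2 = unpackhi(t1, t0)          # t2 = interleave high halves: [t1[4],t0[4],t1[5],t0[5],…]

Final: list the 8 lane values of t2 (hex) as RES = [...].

RES = [0xde, 0xaa, 0xb0, 0xcb, 0xcd, 0xdc, 0xaa, 0x57]

→ t0 |ac|de|b0|cd|aa|cb|dc|57|
→ t1 |cb|dc|57|ac|de|b0|cd|aa|
→ t2 |de|aa|b0|cb|cd|dc|aa|57|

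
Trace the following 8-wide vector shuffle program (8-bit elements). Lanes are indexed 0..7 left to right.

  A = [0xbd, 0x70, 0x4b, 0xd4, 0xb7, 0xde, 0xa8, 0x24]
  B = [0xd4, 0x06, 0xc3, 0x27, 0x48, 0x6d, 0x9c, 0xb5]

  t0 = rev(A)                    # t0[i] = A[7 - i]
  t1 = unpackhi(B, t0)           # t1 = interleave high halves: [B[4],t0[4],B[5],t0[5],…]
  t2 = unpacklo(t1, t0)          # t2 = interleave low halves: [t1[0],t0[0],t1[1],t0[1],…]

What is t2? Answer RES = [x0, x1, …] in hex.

t0 = [0x24, 0xa8, 0xde, 0xb7, 0xd4, 0x4b, 0x70, 0xbd]
t1 = [0x48, 0xd4, 0x6d, 0x4b, 0x9c, 0x70, 0xb5, 0xbd]
t2 = [0x48, 0x24, 0xd4, 0xa8, 0x6d, 0xde, 0x4b, 0xb7]

RES = [ 0x48  0x24  0xd4  0xa8  0x6d  0xde  0x4b  0xb7 ]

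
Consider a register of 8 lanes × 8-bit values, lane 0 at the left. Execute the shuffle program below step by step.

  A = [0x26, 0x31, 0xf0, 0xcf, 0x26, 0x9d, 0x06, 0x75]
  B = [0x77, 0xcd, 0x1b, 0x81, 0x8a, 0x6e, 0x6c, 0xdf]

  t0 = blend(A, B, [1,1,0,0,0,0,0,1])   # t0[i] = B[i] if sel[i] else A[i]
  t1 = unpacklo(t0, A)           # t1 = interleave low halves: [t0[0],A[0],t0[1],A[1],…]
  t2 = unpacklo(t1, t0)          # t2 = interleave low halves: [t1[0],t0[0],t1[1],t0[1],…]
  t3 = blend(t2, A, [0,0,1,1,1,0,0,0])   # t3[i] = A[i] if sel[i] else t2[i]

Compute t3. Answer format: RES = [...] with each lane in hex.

RES = [ 0x77  0x77  0xf0  0xcf  0x26  0xf0  0x31  0xcf ]

  t0: 77 cd f0 cf 26 9d 06 df
  t1: 77 26 cd 31 f0 f0 cf cf
  t2: 77 77 26 cd cd f0 31 cf
  t3: 77 77 f0 cf 26 f0 31 cf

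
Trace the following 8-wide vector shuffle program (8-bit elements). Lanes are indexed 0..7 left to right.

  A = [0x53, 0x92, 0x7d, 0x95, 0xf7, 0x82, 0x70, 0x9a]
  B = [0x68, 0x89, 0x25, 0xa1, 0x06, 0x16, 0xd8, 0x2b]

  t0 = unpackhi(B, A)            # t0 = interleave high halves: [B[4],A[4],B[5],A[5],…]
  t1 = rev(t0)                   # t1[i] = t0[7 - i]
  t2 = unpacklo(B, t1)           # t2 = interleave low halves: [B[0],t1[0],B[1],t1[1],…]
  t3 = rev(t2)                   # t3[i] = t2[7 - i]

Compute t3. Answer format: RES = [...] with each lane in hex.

RES = [0xd8, 0xa1, 0x70, 0x25, 0x2b, 0x89, 0x9a, 0x68]

→ t0 |06|f7|16|82|d8|70|2b|9a|
→ t1 |9a|2b|70|d8|82|16|f7|06|
→ t2 |68|9a|89|2b|25|70|a1|d8|
→ t3 |d8|a1|70|25|2b|89|9a|68|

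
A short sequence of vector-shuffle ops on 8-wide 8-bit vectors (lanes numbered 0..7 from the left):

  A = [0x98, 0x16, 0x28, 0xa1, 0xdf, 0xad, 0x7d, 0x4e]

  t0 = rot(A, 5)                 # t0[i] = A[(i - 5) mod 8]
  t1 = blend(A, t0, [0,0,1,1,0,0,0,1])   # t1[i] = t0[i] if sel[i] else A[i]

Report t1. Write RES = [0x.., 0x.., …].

RES = [ 0x98  0x16  0xad  0x7d  0xdf  0xad  0x7d  0x28 ]

  t0: a1 df ad 7d 4e 98 16 28
  t1: 98 16 ad 7d df ad 7d 28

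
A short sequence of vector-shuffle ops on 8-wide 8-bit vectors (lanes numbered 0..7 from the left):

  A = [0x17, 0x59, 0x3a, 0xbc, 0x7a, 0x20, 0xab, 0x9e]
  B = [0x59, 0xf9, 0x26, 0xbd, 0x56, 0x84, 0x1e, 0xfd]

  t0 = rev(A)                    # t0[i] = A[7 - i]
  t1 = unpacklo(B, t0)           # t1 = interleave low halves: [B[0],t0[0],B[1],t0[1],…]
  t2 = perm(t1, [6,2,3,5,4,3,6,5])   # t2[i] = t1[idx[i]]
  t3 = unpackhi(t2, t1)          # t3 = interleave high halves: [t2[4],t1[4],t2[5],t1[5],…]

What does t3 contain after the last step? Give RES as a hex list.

t0 = [0x9e, 0xab, 0x20, 0x7a, 0xbc, 0x3a, 0x59, 0x17]
t1 = [0x59, 0x9e, 0xf9, 0xab, 0x26, 0x20, 0xbd, 0x7a]
t2 = [0xbd, 0xf9, 0xab, 0x20, 0x26, 0xab, 0xbd, 0x20]
t3 = [0x26, 0x26, 0xab, 0x20, 0xbd, 0xbd, 0x20, 0x7a]

RES = [0x26, 0x26, 0xab, 0x20, 0xbd, 0xbd, 0x20, 0x7a]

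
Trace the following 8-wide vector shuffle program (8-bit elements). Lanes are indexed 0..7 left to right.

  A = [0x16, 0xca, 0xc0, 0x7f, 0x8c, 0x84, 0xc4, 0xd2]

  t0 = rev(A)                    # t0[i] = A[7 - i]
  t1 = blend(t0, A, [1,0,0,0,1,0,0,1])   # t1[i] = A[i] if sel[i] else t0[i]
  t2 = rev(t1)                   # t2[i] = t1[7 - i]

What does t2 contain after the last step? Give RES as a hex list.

RES = [0xd2, 0xca, 0xc0, 0x8c, 0x8c, 0x84, 0xc4, 0x16]

t0 = [0xd2, 0xc4, 0x84, 0x8c, 0x7f, 0xc0, 0xca, 0x16]
t1 = [0x16, 0xc4, 0x84, 0x8c, 0x8c, 0xc0, 0xca, 0xd2]
t2 = [0xd2, 0xca, 0xc0, 0x8c, 0x8c, 0x84, 0xc4, 0x16]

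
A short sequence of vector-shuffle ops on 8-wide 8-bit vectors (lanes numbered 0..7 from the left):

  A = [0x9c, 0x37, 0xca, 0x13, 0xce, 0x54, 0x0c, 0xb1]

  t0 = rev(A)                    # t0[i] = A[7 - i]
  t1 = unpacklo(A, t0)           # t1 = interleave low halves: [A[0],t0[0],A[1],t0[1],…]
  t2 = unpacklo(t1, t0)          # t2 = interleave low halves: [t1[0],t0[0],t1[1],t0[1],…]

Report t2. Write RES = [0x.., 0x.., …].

t0 = [0xb1, 0x0c, 0x54, 0xce, 0x13, 0xca, 0x37, 0x9c]
t1 = [0x9c, 0xb1, 0x37, 0x0c, 0xca, 0x54, 0x13, 0xce]
t2 = [0x9c, 0xb1, 0xb1, 0x0c, 0x37, 0x54, 0x0c, 0xce]

RES = [0x9c, 0xb1, 0xb1, 0x0c, 0x37, 0x54, 0x0c, 0xce]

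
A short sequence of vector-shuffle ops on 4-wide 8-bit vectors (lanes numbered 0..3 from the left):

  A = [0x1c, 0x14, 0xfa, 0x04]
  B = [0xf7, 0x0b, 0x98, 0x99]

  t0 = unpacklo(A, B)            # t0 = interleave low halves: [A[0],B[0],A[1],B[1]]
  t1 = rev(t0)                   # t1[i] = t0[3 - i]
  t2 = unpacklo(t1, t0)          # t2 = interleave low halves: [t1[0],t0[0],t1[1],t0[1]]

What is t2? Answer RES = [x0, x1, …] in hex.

RES = [ 0x0b  0x1c  0x14  0xf7 ]

  t0: 1c f7 14 0b
  t1: 0b 14 f7 1c
  t2: 0b 1c 14 f7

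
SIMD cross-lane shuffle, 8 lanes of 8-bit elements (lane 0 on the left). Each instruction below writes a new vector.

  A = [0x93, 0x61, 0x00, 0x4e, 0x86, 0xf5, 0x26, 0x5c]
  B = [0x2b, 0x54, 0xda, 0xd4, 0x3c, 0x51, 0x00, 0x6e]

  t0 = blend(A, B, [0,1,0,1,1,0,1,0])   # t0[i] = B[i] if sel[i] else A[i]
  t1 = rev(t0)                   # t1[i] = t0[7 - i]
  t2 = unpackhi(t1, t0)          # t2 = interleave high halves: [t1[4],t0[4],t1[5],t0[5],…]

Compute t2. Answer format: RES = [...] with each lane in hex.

t0 = [0x93, 0x54, 0x00, 0xd4, 0x3c, 0xf5, 0x00, 0x5c]
t1 = [0x5c, 0x00, 0xf5, 0x3c, 0xd4, 0x00, 0x54, 0x93]
t2 = [0xd4, 0x3c, 0x00, 0xf5, 0x54, 0x00, 0x93, 0x5c]

RES = [ 0xd4  0x3c  0x00  0xf5  0x54  0x00  0x93  0x5c ]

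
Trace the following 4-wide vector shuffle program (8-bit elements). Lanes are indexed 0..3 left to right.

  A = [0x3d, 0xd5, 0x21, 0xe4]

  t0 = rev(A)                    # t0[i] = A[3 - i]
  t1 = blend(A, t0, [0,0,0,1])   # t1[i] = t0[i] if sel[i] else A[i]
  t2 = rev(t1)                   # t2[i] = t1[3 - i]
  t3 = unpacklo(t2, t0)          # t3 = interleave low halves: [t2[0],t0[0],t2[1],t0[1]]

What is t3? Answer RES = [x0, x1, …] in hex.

t0 = [0xe4, 0x21, 0xd5, 0x3d]
t1 = [0x3d, 0xd5, 0x21, 0x3d]
t2 = [0x3d, 0x21, 0xd5, 0x3d]
t3 = [0x3d, 0xe4, 0x21, 0x21]

RES = [0x3d, 0xe4, 0x21, 0x21]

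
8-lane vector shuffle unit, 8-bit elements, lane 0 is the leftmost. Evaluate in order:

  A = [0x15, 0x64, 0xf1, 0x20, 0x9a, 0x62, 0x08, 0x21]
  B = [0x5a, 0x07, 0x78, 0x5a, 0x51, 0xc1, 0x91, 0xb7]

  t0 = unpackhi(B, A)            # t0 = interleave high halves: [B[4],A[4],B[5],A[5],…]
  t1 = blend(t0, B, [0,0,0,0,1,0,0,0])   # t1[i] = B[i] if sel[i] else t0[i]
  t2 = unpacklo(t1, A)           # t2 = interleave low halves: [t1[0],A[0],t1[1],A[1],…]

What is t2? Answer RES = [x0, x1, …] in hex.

→ t0 |51|9a|c1|62|91|08|b7|21|
→ t1 |51|9a|c1|62|51|08|b7|21|
→ t2 |51|15|9a|64|c1|f1|62|20|

RES = [0x51, 0x15, 0x9a, 0x64, 0xc1, 0xf1, 0x62, 0x20]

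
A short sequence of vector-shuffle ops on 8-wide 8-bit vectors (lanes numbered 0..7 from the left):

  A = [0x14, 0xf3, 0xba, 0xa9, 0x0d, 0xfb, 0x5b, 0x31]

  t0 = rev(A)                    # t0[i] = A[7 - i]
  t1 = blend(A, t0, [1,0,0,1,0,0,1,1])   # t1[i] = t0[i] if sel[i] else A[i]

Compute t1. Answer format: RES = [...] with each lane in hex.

RES = [ 0x31  0xf3  0xba  0x0d  0x0d  0xfb  0xf3  0x14 ]

→ t0 |31|5b|fb|0d|a9|ba|f3|14|
→ t1 |31|f3|ba|0d|0d|fb|f3|14|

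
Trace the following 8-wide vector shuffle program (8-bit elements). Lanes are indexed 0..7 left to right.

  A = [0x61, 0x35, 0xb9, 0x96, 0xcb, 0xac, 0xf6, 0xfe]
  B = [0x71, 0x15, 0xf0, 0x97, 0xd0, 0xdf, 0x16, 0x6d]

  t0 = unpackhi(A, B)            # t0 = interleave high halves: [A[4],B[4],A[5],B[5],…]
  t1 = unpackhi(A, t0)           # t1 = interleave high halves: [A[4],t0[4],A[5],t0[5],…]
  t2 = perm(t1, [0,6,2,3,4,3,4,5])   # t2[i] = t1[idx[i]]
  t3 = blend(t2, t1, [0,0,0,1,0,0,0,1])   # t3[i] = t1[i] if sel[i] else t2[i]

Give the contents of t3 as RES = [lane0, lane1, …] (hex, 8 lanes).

RES = [0xcb, 0xfe, 0xac, 0x16, 0xf6, 0x16, 0xf6, 0x6d]

→ t0 |cb|d0|ac|df|f6|16|fe|6d|
→ t1 |cb|f6|ac|16|f6|fe|fe|6d|
→ t2 |cb|fe|ac|16|f6|16|f6|fe|
→ t3 |cb|fe|ac|16|f6|16|f6|6d|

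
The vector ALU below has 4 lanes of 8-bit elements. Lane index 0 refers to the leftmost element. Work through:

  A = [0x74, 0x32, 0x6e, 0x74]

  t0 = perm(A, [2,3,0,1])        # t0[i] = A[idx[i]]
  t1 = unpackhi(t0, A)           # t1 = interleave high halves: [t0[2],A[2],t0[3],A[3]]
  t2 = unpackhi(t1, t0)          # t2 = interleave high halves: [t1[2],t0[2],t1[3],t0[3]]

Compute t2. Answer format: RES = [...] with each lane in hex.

  t0: 6e 74 74 32
  t1: 74 6e 32 74
  t2: 32 74 74 32

RES = [ 0x32  0x74  0x74  0x32 ]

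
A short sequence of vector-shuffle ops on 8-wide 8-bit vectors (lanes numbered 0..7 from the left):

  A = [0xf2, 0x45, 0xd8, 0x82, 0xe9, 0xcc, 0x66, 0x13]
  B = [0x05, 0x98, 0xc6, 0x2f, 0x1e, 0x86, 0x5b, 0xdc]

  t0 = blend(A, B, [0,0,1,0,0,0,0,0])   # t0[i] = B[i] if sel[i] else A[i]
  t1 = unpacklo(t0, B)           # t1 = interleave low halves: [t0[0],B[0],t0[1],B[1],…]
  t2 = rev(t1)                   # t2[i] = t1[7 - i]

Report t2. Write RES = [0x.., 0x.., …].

RES = [0x2f, 0x82, 0xc6, 0xc6, 0x98, 0x45, 0x05, 0xf2]

→ t0 |f2|45|c6|82|e9|cc|66|13|
→ t1 |f2|05|45|98|c6|c6|82|2f|
→ t2 |2f|82|c6|c6|98|45|05|f2|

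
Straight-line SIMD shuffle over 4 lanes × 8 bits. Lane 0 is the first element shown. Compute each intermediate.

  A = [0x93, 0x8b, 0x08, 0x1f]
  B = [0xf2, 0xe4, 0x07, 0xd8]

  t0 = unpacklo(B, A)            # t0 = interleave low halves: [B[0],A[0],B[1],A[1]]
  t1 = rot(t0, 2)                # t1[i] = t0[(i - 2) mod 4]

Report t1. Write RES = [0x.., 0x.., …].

  t0: f2 93 e4 8b
  t1: e4 8b f2 93

RES = [ 0xe4  0x8b  0xf2  0x93 ]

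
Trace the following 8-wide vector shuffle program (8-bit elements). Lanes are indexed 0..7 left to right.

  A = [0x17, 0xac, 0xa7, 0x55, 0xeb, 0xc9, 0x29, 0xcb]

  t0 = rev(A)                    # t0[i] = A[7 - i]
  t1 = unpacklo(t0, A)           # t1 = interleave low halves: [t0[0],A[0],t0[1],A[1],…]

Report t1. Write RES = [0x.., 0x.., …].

  t0: cb 29 c9 eb 55 a7 ac 17
  t1: cb 17 29 ac c9 a7 eb 55

RES = [0xcb, 0x17, 0x29, 0xac, 0xc9, 0xa7, 0xeb, 0x55]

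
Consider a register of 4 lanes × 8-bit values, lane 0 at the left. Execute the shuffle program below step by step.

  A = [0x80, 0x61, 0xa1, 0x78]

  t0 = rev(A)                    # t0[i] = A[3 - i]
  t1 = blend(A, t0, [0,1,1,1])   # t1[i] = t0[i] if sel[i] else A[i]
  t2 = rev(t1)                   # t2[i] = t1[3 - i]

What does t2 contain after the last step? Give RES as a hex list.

RES = [0x80, 0x61, 0xa1, 0x80]

  t0: 78 a1 61 80
  t1: 80 a1 61 80
  t2: 80 61 a1 80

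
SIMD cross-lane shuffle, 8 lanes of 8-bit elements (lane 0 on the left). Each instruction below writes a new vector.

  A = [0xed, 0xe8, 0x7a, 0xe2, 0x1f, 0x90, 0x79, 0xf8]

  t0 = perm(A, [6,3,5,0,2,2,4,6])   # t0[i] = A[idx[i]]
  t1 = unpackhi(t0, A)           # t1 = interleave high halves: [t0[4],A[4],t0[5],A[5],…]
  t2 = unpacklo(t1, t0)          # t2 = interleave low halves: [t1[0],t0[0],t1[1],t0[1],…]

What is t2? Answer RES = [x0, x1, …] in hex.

RES = [ 0x7a  0x79  0x1f  0xe2  0x7a  0x90  0x90  0xed ]

  t0: 79 e2 90 ed 7a 7a 1f 79
  t1: 7a 1f 7a 90 1f 79 79 f8
  t2: 7a 79 1f e2 7a 90 90 ed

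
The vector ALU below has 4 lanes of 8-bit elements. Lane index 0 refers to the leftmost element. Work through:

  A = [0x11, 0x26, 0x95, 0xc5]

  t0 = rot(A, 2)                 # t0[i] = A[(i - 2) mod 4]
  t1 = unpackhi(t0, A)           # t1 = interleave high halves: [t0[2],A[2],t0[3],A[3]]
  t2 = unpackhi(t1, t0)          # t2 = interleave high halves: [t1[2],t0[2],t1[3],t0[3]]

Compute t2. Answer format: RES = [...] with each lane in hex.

t0 = [0x95, 0xc5, 0x11, 0x26]
t1 = [0x11, 0x95, 0x26, 0xc5]
t2 = [0x26, 0x11, 0xc5, 0x26]

RES = [0x26, 0x11, 0xc5, 0x26]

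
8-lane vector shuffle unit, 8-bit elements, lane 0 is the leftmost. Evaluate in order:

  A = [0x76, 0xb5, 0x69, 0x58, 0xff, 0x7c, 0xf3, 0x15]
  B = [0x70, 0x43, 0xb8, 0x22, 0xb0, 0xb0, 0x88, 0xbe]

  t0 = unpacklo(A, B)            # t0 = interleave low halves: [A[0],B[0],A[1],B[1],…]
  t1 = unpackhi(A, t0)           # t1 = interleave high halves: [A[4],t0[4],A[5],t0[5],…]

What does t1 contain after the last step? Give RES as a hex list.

→ t0 |76|70|b5|43|69|b8|58|22|
→ t1 |ff|69|7c|b8|f3|58|15|22|

RES = [0xff, 0x69, 0x7c, 0xb8, 0xf3, 0x58, 0x15, 0x22]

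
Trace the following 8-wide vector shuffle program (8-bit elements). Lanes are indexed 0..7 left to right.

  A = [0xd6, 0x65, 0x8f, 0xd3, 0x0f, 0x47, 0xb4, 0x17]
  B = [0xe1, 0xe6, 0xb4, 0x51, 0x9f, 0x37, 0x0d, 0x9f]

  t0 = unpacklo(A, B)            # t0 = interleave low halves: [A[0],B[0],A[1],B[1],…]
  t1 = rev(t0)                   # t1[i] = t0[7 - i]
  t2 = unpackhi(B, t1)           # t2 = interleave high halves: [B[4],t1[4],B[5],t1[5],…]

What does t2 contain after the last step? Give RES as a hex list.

RES = [ 0x9f  0xe6  0x37  0x65  0x0d  0xe1  0x9f  0xd6 ]

t0 = [0xd6, 0xe1, 0x65, 0xe6, 0x8f, 0xb4, 0xd3, 0x51]
t1 = [0x51, 0xd3, 0xb4, 0x8f, 0xe6, 0x65, 0xe1, 0xd6]
t2 = [0x9f, 0xe6, 0x37, 0x65, 0x0d, 0xe1, 0x9f, 0xd6]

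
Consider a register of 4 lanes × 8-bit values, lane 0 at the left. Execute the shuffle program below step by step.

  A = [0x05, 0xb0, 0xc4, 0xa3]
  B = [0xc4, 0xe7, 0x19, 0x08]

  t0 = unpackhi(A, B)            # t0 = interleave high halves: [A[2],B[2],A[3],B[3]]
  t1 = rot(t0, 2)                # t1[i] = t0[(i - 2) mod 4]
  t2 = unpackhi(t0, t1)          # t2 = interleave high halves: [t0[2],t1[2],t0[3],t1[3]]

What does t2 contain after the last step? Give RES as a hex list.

→ t0 |c4|19|a3|08|
→ t1 |a3|08|c4|19|
→ t2 |a3|c4|08|19|

RES = [ 0xa3  0xc4  0x08  0x19 ]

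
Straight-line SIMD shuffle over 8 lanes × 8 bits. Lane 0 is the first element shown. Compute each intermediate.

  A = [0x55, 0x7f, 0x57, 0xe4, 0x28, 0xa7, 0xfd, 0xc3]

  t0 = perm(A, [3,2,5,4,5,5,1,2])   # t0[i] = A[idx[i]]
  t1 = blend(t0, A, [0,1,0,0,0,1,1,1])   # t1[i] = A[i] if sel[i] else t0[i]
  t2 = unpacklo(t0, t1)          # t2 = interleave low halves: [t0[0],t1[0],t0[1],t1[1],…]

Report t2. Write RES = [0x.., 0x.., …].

→ t0 |e4|57|a7|28|a7|a7|7f|57|
→ t1 |e4|7f|a7|28|a7|a7|fd|c3|
→ t2 |e4|e4|57|7f|a7|a7|28|28|

RES = [0xe4, 0xe4, 0x57, 0x7f, 0xa7, 0xa7, 0x28, 0x28]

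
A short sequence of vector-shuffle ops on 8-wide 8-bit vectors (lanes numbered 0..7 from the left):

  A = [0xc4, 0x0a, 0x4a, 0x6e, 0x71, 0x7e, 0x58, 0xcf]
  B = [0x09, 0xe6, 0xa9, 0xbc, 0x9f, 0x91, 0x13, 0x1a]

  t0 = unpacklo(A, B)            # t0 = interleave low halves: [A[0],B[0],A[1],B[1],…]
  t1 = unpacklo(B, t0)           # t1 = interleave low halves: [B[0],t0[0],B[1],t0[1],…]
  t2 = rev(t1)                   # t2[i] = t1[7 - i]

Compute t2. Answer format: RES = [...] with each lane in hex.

RES = [ 0xe6  0xbc  0x0a  0xa9  0x09  0xe6  0xc4  0x09 ]

  t0: c4 09 0a e6 4a a9 6e bc
  t1: 09 c4 e6 09 a9 0a bc e6
  t2: e6 bc 0a a9 09 e6 c4 09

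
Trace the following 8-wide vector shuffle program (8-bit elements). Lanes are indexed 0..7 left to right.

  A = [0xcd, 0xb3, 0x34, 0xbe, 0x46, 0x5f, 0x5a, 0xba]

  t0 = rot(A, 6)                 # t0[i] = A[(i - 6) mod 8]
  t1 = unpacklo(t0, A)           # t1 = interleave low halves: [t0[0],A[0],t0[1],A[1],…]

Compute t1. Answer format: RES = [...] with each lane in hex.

t0 = [0x34, 0xbe, 0x46, 0x5f, 0x5a, 0xba, 0xcd, 0xb3]
t1 = [0x34, 0xcd, 0xbe, 0xb3, 0x46, 0x34, 0x5f, 0xbe]

RES = [0x34, 0xcd, 0xbe, 0xb3, 0x46, 0x34, 0x5f, 0xbe]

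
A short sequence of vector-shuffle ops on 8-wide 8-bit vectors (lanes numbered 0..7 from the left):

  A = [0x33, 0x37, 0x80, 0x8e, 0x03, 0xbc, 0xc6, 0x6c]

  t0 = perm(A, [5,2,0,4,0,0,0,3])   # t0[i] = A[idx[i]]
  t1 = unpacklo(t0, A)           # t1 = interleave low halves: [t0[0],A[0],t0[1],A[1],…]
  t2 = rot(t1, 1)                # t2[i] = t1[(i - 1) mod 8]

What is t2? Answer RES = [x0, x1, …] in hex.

t0 = [0xbc, 0x80, 0x33, 0x03, 0x33, 0x33, 0x33, 0x8e]
t1 = [0xbc, 0x33, 0x80, 0x37, 0x33, 0x80, 0x03, 0x8e]
t2 = [0x8e, 0xbc, 0x33, 0x80, 0x37, 0x33, 0x80, 0x03]

RES = [ 0x8e  0xbc  0x33  0x80  0x37  0x33  0x80  0x03 ]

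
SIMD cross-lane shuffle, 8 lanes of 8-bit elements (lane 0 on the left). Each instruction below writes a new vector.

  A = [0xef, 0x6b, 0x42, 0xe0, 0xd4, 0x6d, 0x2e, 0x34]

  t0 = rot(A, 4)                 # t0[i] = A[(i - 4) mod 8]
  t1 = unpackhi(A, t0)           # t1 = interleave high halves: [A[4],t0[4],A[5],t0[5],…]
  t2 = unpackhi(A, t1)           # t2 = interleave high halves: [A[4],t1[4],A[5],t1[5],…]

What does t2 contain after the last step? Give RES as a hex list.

t0 = [0xd4, 0x6d, 0x2e, 0x34, 0xef, 0x6b, 0x42, 0xe0]
t1 = [0xd4, 0xef, 0x6d, 0x6b, 0x2e, 0x42, 0x34, 0xe0]
t2 = [0xd4, 0x2e, 0x6d, 0x42, 0x2e, 0x34, 0x34, 0xe0]

RES = [ 0xd4  0x2e  0x6d  0x42  0x2e  0x34  0x34  0xe0 ]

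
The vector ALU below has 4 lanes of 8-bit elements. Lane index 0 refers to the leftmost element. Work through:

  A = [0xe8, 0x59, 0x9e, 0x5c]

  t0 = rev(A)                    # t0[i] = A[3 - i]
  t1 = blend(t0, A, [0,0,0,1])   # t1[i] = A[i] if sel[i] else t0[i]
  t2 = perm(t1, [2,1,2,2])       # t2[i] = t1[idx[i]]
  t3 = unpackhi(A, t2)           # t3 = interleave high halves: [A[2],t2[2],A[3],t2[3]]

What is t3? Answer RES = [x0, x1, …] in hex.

  t0: 5c 9e 59 e8
  t1: 5c 9e 59 5c
  t2: 59 9e 59 59
  t3: 9e 59 5c 59

RES = [ 0x9e  0x59  0x5c  0x59 ]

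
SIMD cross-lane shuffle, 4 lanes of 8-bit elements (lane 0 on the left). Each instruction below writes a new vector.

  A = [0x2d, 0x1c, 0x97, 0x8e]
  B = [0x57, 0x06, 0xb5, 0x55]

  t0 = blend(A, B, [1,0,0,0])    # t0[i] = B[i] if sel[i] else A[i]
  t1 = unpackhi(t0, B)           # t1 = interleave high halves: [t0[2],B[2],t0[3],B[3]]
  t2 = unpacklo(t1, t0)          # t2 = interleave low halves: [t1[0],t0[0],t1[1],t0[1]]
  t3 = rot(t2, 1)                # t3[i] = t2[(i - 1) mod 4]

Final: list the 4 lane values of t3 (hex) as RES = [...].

  t0: 57 1c 97 8e
  t1: 97 b5 8e 55
  t2: 97 57 b5 1c
  t3: 1c 97 57 b5

RES = [ 0x1c  0x97  0x57  0xb5 ]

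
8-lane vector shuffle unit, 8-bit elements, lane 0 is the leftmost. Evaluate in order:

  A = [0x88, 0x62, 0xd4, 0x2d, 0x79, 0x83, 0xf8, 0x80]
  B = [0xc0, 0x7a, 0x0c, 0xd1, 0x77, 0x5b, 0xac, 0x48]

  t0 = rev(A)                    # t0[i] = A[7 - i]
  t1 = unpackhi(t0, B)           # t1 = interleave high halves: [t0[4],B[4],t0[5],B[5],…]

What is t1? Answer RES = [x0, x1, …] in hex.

→ t0 |80|f8|83|79|2d|d4|62|88|
→ t1 |2d|77|d4|5b|62|ac|88|48|

RES = [0x2d, 0x77, 0xd4, 0x5b, 0x62, 0xac, 0x88, 0x48]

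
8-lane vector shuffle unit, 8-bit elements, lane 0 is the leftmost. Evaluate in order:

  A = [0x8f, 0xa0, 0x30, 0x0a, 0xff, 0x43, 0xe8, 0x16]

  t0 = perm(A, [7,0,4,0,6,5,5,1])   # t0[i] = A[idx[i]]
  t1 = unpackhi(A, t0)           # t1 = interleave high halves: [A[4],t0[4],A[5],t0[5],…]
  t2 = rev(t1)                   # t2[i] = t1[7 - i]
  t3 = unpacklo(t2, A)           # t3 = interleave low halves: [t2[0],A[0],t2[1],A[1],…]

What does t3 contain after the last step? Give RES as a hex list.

  t0: 16 8f ff 8f e8 43 43 a0
  t1: ff e8 43 43 e8 43 16 a0
  t2: a0 16 43 e8 43 43 e8 ff
  t3: a0 8f 16 a0 43 30 e8 0a

RES = [0xa0, 0x8f, 0x16, 0xa0, 0x43, 0x30, 0xe8, 0x0a]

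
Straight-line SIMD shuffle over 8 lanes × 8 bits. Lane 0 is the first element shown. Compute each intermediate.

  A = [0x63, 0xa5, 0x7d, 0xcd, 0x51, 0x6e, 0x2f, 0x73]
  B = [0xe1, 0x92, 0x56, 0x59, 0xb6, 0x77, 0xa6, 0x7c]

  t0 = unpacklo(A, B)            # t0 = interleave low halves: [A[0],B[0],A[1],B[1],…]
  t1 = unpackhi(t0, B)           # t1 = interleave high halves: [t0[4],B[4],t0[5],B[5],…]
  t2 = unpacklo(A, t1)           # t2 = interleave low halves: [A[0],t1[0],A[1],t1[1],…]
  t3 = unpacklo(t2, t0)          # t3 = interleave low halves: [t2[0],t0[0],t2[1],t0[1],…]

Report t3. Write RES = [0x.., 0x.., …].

RES = [0x63, 0x63, 0x7d, 0xe1, 0xa5, 0xa5, 0xb6, 0x92]

→ t0 |63|e1|a5|92|7d|56|cd|59|
→ t1 |7d|b6|56|77|cd|a6|59|7c|
→ t2 |63|7d|a5|b6|7d|56|cd|77|
→ t3 |63|63|7d|e1|a5|a5|b6|92|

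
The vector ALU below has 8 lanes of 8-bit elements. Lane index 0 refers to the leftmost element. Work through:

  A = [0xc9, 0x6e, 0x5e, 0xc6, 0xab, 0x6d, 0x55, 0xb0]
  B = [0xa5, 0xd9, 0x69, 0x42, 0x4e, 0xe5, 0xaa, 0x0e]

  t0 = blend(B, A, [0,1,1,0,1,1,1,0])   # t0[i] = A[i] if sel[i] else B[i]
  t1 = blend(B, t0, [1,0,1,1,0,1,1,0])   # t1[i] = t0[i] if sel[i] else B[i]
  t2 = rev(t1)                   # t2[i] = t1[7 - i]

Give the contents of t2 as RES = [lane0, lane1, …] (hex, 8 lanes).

RES = [0x0e, 0x55, 0x6d, 0x4e, 0x42, 0x5e, 0xd9, 0xa5]

→ t0 |a5|6e|5e|42|ab|6d|55|0e|
→ t1 |a5|d9|5e|42|4e|6d|55|0e|
→ t2 |0e|55|6d|4e|42|5e|d9|a5|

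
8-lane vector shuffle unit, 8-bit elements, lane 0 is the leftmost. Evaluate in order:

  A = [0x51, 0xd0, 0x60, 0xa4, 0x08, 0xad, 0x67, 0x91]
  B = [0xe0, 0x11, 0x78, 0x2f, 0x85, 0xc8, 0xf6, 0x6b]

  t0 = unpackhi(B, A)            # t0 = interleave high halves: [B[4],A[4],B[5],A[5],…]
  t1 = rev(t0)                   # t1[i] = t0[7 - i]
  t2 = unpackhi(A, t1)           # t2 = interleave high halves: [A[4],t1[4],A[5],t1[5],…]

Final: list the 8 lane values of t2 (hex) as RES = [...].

RES = [0x08, 0xad, 0xad, 0xc8, 0x67, 0x08, 0x91, 0x85]

  t0: 85 08 c8 ad f6 67 6b 91
  t1: 91 6b 67 f6 ad c8 08 85
  t2: 08 ad ad c8 67 08 91 85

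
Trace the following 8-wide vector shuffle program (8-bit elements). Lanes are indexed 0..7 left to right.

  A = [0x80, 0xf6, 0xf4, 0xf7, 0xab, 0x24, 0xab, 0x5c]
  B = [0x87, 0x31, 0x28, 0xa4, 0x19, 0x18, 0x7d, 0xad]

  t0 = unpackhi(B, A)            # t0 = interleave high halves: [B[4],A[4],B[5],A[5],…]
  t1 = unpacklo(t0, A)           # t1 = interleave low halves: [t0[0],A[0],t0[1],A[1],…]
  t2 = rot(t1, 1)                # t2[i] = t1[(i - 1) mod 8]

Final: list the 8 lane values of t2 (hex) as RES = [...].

  t0: 19 ab 18 24 7d ab ad 5c
  t1: 19 80 ab f6 18 f4 24 f7
  t2: f7 19 80 ab f6 18 f4 24

RES = [ 0xf7  0x19  0x80  0xab  0xf6  0x18  0xf4  0x24 ]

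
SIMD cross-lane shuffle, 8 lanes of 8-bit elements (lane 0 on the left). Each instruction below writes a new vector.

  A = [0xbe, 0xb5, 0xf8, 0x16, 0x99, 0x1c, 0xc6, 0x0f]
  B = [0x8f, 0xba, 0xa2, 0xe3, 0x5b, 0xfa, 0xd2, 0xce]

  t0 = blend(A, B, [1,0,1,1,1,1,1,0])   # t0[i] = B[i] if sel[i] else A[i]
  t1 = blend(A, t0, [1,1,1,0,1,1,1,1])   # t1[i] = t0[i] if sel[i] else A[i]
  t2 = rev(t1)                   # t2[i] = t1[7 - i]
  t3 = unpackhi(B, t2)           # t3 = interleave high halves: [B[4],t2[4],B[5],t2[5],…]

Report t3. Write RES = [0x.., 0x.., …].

RES = [ 0x5b  0x16  0xfa  0xa2  0xd2  0xb5  0xce  0x8f ]

→ t0 |8f|b5|a2|e3|5b|fa|d2|0f|
→ t1 |8f|b5|a2|16|5b|fa|d2|0f|
→ t2 |0f|d2|fa|5b|16|a2|b5|8f|
→ t3 |5b|16|fa|a2|d2|b5|ce|8f|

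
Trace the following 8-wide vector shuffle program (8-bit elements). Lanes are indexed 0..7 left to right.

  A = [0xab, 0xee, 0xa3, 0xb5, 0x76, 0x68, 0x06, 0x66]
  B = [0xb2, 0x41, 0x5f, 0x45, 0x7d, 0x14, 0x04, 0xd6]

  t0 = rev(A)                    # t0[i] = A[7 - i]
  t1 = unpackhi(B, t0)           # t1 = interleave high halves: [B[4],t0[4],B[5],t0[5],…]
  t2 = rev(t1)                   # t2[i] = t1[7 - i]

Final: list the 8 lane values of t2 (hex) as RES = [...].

RES = [ 0xab  0xd6  0xee  0x04  0xa3  0x14  0xb5  0x7d ]

→ t0 |66|06|68|76|b5|a3|ee|ab|
→ t1 |7d|b5|14|a3|04|ee|d6|ab|
→ t2 |ab|d6|ee|04|a3|14|b5|7d|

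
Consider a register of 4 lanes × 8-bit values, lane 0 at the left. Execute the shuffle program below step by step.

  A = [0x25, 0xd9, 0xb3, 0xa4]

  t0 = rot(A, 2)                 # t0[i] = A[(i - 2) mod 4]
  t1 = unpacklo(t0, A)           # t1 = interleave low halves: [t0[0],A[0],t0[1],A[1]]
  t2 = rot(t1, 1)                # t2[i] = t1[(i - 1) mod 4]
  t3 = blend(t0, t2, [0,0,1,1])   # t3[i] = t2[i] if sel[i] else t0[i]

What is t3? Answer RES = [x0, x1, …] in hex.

RES = [ 0xb3  0xa4  0x25  0xa4 ]

→ t0 |b3|a4|25|d9|
→ t1 |b3|25|a4|d9|
→ t2 |d9|b3|25|a4|
→ t3 |b3|a4|25|a4|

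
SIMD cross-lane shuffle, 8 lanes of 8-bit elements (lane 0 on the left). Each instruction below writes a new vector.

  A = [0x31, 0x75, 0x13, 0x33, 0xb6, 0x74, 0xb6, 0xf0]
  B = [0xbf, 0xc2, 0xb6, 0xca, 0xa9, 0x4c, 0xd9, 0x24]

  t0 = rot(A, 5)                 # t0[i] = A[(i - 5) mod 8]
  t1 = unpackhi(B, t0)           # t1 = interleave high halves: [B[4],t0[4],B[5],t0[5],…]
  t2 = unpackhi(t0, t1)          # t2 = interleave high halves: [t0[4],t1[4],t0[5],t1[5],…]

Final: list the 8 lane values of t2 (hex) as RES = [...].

RES = [0xf0, 0xd9, 0x31, 0x75, 0x75, 0x24, 0x13, 0x13]

  t0: 33 b6 74 b6 f0 31 75 13
  t1: a9 f0 4c 31 d9 75 24 13
  t2: f0 d9 31 75 75 24 13 13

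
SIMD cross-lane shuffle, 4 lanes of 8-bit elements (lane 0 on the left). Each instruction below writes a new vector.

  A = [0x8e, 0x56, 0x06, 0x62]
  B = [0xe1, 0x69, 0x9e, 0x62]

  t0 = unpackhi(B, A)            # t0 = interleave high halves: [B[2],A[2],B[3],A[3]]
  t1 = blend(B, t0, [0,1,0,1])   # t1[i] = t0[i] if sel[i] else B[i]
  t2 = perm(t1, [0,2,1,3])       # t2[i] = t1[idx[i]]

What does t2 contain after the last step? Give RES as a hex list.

RES = [0xe1, 0x9e, 0x06, 0x62]

→ t0 |9e|06|62|62|
→ t1 |e1|06|9e|62|
→ t2 |e1|9e|06|62|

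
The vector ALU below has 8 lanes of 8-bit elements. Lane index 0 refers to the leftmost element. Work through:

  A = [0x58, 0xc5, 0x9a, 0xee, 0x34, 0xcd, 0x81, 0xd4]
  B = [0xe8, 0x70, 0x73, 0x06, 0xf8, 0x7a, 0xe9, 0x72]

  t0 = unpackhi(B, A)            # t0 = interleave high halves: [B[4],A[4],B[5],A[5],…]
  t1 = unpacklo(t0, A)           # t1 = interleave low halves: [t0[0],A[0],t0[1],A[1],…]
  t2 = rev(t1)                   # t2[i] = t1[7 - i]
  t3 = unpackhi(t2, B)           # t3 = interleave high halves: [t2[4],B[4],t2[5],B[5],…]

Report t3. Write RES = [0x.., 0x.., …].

→ t0 |f8|34|7a|cd|e9|81|72|d4|
→ t1 |f8|58|34|c5|7a|9a|cd|ee|
→ t2 |ee|cd|9a|7a|c5|34|58|f8|
→ t3 |c5|f8|34|7a|58|e9|f8|72|

RES = [0xc5, 0xf8, 0x34, 0x7a, 0x58, 0xe9, 0xf8, 0x72]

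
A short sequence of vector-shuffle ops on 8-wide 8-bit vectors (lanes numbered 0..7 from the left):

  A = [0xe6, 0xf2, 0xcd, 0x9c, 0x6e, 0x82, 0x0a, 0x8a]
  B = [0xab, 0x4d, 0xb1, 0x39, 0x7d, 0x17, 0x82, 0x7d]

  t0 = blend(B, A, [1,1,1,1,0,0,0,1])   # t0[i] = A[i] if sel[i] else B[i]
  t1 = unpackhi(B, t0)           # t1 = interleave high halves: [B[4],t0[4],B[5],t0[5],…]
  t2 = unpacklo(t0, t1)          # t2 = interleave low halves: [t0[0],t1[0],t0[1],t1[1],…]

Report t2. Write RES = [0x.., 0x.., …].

RES = [0xe6, 0x7d, 0xf2, 0x7d, 0xcd, 0x17, 0x9c, 0x17]

→ t0 |e6|f2|cd|9c|7d|17|82|8a|
→ t1 |7d|7d|17|17|82|82|7d|8a|
→ t2 |e6|7d|f2|7d|cd|17|9c|17|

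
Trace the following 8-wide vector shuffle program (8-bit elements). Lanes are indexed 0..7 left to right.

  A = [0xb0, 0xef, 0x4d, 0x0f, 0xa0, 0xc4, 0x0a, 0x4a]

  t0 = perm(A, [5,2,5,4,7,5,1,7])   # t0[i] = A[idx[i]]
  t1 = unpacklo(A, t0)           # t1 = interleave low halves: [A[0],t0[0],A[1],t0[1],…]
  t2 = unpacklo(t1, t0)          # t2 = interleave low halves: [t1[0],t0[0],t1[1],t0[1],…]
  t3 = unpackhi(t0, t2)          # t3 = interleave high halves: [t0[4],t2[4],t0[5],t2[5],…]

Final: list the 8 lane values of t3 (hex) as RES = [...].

RES = [0x4a, 0xef, 0xc4, 0xc4, 0xef, 0x4d, 0x4a, 0xa0]

t0 = [0xc4, 0x4d, 0xc4, 0xa0, 0x4a, 0xc4, 0xef, 0x4a]
t1 = [0xb0, 0xc4, 0xef, 0x4d, 0x4d, 0xc4, 0x0f, 0xa0]
t2 = [0xb0, 0xc4, 0xc4, 0x4d, 0xef, 0xc4, 0x4d, 0xa0]
t3 = [0x4a, 0xef, 0xc4, 0xc4, 0xef, 0x4d, 0x4a, 0xa0]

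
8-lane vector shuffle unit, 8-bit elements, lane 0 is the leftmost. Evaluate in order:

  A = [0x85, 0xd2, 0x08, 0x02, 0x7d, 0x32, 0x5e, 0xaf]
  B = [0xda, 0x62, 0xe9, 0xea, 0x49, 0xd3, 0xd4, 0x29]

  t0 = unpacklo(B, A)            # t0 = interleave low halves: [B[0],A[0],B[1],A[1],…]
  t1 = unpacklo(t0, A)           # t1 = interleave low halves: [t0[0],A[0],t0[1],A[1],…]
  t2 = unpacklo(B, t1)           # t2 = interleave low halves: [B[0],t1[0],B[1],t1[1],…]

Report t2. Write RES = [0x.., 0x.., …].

  t0: da 85 62 d2 e9 08 ea 02
  t1: da 85 85 d2 62 08 d2 02
  t2: da da 62 85 e9 85 ea d2

RES = [0xda, 0xda, 0x62, 0x85, 0xe9, 0x85, 0xea, 0xd2]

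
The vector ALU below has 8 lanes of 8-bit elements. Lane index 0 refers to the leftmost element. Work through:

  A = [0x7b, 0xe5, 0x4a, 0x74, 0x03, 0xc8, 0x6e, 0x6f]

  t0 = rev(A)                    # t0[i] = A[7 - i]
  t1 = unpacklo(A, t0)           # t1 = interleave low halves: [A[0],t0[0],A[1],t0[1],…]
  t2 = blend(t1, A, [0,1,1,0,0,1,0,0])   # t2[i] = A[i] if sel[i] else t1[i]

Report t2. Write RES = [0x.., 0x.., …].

RES = [ 0x7b  0xe5  0x4a  0x6e  0x4a  0xc8  0x74  0x03 ]

→ t0 |6f|6e|c8|03|74|4a|e5|7b|
→ t1 |7b|6f|e5|6e|4a|c8|74|03|
→ t2 |7b|e5|4a|6e|4a|c8|74|03|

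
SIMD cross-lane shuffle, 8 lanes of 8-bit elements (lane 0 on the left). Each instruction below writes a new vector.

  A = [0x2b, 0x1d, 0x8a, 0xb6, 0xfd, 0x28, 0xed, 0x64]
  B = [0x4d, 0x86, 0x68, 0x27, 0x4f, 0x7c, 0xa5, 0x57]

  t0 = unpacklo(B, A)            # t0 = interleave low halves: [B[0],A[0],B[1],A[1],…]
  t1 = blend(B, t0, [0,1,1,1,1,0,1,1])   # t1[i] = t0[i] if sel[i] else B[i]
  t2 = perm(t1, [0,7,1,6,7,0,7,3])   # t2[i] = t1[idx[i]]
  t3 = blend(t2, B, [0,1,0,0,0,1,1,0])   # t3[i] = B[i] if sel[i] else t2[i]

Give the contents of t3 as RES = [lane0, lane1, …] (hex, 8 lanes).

RES = [0x4d, 0x86, 0x2b, 0x27, 0xb6, 0x7c, 0xa5, 0x1d]

  t0: 4d 2b 86 1d 68 8a 27 b6
  t1: 4d 2b 86 1d 68 7c 27 b6
  t2: 4d b6 2b 27 b6 4d b6 1d
  t3: 4d 86 2b 27 b6 7c a5 1d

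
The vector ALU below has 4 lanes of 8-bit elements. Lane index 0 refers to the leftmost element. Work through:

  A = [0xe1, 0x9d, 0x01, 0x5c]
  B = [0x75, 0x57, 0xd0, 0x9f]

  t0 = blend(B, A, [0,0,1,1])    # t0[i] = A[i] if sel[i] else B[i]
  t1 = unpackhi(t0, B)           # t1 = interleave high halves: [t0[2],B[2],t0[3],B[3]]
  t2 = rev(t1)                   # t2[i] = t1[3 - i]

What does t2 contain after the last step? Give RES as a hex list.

→ t0 |75|57|01|5c|
→ t1 |01|d0|5c|9f|
→ t2 |9f|5c|d0|01|

RES = [ 0x9f  0x5c  0xd0  0x01 ]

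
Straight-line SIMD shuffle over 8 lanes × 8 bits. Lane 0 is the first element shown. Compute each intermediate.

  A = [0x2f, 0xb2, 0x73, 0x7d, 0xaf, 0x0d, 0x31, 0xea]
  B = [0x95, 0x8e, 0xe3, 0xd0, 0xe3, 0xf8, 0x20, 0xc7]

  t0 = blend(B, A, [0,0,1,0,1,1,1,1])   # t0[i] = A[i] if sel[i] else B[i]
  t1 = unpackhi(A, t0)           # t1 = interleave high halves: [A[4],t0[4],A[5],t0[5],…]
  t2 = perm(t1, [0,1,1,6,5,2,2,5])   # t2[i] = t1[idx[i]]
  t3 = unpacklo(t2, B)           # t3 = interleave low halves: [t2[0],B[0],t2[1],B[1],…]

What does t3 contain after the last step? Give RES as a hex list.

RES = [ 0xaf  0x95  0xaf  0x8e  0xaf  0xe3  0xea  0xd0 ]

→ t0 |95|8e|73|d0|af|0d|31|ea|
→ t1 |af|af|0d|0d|31|31|ea|ea|
→ t2 |af|af|af|ea|31|0d|0d|31|
→ t3 |af|95|af|8e|af|e3|ea|d0|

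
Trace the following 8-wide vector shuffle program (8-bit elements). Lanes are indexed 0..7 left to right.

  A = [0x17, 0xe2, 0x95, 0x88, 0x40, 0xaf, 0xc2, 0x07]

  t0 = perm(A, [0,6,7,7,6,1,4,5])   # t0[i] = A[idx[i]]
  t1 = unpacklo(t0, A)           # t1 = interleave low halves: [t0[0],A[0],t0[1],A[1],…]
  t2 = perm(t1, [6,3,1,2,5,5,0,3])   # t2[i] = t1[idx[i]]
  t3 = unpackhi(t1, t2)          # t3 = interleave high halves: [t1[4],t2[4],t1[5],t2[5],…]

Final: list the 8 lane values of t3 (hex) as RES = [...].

t0 = [0x17, 0xc2, 0x07, 0x07, 0xc2, 0xe2, 0x40, 0xaf]
t1 = [0x17, 0x17, 0xc2, 0xe2, 0x07, 0x95, 0x07, 0x88]
t2 = [0x07, 0xe2, 0x17, 0xc2, 0x95, 0x95, 0x17, 0xe2]
t3 = [0x07, 0x95, 0x95, 0x95, 0x07, 0x17, 0x88, 0xe2]

RES = [0x07, 0x95, 0x95, 0x95, 0x07, 0x17, 0x88, 0xe2]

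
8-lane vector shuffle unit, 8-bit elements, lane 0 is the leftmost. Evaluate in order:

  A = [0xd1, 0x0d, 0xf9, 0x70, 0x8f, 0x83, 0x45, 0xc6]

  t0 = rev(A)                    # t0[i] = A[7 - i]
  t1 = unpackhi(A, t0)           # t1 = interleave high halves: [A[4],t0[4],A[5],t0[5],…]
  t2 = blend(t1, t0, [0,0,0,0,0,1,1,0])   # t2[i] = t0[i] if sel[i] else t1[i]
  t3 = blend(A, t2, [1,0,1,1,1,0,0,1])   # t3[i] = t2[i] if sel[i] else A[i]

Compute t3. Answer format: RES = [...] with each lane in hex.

RES = [0x8f, 0x0d, 0x83, 0xf9, 0x45, 0x83, 0x45, 0xd1]

t0 = [0xc6, 0x45, 0x83, 0x8f, 0x70, 0xf9, 0x0d, 0xd1]
t1 = [0x8f, 0x70, 0x83, 0xf9, 0x45, 0x0d, 0xc6, 0xd1]
t2 = [0x8f, 0x70, 0x83, 0xf9, 0x45, 0xf9, 0x0d, 0xd1]
t3 = [0x8f, 0x0d, 0x83, 0xf9, 0x45, 0x83, 0x45, 0xd1]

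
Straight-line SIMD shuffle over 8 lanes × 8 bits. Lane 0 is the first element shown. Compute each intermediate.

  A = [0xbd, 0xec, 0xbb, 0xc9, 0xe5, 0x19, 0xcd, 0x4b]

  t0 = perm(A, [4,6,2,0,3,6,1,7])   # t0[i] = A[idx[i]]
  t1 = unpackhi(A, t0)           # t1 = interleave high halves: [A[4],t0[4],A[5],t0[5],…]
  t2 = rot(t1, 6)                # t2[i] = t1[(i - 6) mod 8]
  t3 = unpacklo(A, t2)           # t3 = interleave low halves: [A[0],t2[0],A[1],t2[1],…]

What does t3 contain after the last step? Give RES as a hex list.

RES = [ 0xbd  0x19  0xec  0xcd  0xbb  0xcd  0xc9  0xec ]

t0 = [0xe5, 0xcd, 0xbb, 0xbd, 0xc9, 0xcd, 0xec, 0x4b]
t1 = [0xe5, 0xc9, 0x19, 0xcd, 0xcd, 0xec, 0x4b, 0x4b]
t2 = [0x19, 0xcd, 0xcd, 0xec, 0x4b, 0x4b, 0xe5, 0xc9]
t3 = [0xbd, 0x19, 0xec, 0xcd, 0xbb, 0xcd, 0xc9, 0xec]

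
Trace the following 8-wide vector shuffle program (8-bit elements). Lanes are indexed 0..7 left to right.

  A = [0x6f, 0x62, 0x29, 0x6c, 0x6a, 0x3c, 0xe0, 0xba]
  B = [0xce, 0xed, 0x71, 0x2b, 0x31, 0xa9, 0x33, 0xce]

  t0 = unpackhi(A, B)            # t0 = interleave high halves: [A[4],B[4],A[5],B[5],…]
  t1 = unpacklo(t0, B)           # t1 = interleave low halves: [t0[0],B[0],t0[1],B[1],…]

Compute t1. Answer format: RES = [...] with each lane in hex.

  t0: 6a 31 3c a9 e0 33 ba ce
  t1: 6a ce 31 ed 3c 71 a9 2b

RES = [ 0x6a  0xce  0x31  0xed  0x3c  0x71  0xa9  0x2b ]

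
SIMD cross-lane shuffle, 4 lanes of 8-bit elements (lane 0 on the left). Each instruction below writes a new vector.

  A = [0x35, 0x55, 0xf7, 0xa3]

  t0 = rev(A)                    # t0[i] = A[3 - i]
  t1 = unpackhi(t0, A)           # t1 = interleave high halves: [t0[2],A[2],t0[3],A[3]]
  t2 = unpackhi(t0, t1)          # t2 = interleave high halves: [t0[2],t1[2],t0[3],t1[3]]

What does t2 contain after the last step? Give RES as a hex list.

RES = [ 0x55  0x35  0x35  0xa3 ]

t0 = [0xa3, 0xf7, 0x55, 0x35]
t1 = [0x55, 0xf7, 0x35, 0xa3]
t2 = [0x55, 0x35, 0x35, 0xa3]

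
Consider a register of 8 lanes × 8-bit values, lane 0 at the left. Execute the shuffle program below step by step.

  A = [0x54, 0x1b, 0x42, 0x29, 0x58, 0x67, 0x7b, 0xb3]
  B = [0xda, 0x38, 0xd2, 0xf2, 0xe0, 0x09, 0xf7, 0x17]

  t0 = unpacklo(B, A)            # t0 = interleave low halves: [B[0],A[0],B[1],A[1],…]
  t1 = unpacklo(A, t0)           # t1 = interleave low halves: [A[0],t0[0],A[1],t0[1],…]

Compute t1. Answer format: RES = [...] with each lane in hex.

RES = [ 0x54  0xda  0x1b  0x54  0x42  0x38  0x29  0x1b ]

  t0: da 54 38 1b d2 42 f2 29
  t1: 54 da 1b 54 42 38 29 1b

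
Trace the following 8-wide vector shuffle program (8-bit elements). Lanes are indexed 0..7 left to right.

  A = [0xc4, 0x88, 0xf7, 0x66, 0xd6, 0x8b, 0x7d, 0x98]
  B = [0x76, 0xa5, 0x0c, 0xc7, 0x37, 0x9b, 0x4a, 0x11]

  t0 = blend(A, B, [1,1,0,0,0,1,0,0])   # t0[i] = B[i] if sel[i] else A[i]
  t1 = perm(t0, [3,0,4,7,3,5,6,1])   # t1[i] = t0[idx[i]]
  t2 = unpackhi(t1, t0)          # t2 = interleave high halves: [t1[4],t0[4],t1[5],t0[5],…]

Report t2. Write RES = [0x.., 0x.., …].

RES = [0x66, 0xd6, 0x9b, 0x9b, 0x7d, 0x7d, 0xa5, 0x98]

  t0: 76 a5 f7 66 d6 9b 7d 98
  t1: 66 76 d6 98 66 9b 7d a5
  t2: 66 d6 9b 9b 7d 7d a5 98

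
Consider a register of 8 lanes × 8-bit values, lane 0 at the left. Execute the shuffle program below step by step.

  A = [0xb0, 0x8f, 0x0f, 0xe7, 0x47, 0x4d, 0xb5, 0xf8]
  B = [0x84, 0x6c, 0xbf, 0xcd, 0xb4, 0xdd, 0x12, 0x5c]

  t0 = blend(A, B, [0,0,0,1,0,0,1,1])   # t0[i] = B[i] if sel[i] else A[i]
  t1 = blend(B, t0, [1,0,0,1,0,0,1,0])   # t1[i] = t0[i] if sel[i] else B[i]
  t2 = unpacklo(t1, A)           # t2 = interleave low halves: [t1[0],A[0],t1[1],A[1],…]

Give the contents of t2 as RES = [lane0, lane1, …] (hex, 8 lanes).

RES = [ 0xb0  0xb0  0x6c  0x8f  0xbf  0x0f  0xcd  0xe7 ]

→ t0 |b0|8f|0f|cd|47|4d|12|5c|
→ t1 |b0|6c|bf|cd|b4|dd|12|5c|
→ t2 |b0|b0|6c|8f|bf|0f|cd|e7|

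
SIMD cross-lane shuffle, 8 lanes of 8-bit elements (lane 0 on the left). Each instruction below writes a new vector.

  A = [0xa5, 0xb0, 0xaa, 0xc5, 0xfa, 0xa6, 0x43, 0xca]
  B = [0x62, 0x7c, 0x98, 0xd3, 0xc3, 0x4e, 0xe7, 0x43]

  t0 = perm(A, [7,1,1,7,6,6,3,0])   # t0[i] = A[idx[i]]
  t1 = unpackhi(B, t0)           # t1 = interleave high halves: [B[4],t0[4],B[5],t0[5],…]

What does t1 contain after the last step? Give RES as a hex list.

  t0: ca b0 b0 ca 43 43 c5 a5
  t1: c3 43 4e 43 e7 c5 43 a5

RES = [0xc3, 0x43, 0x4e, 0x43, 0xe7, 0xc5, 0x43, 0xa5]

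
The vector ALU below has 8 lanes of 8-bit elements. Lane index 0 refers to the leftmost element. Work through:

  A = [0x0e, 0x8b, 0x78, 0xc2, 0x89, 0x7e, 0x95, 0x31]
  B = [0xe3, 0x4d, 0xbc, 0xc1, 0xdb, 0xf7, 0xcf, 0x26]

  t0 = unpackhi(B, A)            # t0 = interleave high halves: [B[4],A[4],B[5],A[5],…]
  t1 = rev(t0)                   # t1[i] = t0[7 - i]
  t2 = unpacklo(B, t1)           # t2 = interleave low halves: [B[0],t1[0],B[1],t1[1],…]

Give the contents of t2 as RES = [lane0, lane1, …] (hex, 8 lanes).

RES = [0xe3, 0x31, 0x4d, 0x26, 0xbc, 0x95, 0xc1, 0xcf]

t0 = [0xdb, 0x89, 0xf7, 0x7e, 0xcf, 0x95, 0x26, 0x31]
t1 = [0x31, 0x26, 0x95, 0xcf, 0x7e, 0xf7, 0x89, 0xdb]
t2 = [0xe3, 0x31, 0x4d, 0x26, 0xbc, 0x95, 0xc1, 0xcf]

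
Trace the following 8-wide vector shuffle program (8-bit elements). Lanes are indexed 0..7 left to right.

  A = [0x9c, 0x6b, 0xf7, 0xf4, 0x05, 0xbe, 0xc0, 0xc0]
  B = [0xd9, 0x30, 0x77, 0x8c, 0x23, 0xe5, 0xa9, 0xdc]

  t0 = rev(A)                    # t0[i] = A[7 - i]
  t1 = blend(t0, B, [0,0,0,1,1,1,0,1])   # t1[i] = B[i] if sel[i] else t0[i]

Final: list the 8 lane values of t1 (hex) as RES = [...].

t0 = [0xc0, 0xc0, 0xbe, 0x05, 0xf4, 0xf7, 0x6b, 0x9c]
t1 = [0xc0, 0xc0, 0xbe, 0x8c, 0x23, 0xe5, 0x6b, 0xdc]

RES = [ 0xc0  0xc0  0xbe  0x8c  0x23  0xe5  0x6b  0xdc ]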